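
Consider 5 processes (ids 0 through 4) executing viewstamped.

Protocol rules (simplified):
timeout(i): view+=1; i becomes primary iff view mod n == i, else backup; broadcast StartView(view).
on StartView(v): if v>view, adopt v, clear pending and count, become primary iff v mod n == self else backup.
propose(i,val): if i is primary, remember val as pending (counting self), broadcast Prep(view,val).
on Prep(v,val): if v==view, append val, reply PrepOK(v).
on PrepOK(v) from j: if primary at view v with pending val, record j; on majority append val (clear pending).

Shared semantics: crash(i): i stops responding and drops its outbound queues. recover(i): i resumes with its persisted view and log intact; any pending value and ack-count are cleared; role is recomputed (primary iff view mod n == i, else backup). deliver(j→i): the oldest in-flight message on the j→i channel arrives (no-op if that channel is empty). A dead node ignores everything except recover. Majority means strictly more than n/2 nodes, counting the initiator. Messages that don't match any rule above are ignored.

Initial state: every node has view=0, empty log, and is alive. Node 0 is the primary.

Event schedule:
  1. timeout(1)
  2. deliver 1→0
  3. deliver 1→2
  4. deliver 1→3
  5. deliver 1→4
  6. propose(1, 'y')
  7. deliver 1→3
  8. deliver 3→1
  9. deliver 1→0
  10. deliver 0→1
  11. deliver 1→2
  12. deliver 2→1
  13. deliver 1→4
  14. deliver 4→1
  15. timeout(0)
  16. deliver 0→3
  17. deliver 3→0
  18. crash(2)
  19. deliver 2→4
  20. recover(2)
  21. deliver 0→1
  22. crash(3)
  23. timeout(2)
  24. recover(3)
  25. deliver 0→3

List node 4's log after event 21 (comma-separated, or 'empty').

[1] timeout(1) → N1(prim v1 [-])
[2] deliver 1→0 → N0(back v1 [-])
[3] deliver 1→2 → N2(back v1 [-])
[4] deliver 1→3 → N3(back v1 [-])
[5] deliver 1→4 → N4(back v1 [-])
[6] propose(1,'y') → ∅
[7] deliver 1→3 → N3(back v1 [y])
[8] deliver 3→1 → ∅
[9] deliver 1→0 → N0(back v1 [y])
[10] deliver 0→1 → N1(prim v1 [y])
[11] deliver 1→2 → N2(back v1 [y])
[12] deliver 2→1 → ∅
[13] deliver 1→4 → N4(back v1 [y])
[14] deliver 4→1 → ∅
[15] timeout(0) → N0(back v2 [y])
[16] deliver 0→3 → N3(back v2 [y])
[17] deliver 3→0 → ∅
[18] crash(2) → N2(✗back v1 [y])
[19] deliver 2→4 → ∅
[20] recover(2) → N2(back v1 [y])
[21] deliver 0→1 → N1(back v2 [y])

y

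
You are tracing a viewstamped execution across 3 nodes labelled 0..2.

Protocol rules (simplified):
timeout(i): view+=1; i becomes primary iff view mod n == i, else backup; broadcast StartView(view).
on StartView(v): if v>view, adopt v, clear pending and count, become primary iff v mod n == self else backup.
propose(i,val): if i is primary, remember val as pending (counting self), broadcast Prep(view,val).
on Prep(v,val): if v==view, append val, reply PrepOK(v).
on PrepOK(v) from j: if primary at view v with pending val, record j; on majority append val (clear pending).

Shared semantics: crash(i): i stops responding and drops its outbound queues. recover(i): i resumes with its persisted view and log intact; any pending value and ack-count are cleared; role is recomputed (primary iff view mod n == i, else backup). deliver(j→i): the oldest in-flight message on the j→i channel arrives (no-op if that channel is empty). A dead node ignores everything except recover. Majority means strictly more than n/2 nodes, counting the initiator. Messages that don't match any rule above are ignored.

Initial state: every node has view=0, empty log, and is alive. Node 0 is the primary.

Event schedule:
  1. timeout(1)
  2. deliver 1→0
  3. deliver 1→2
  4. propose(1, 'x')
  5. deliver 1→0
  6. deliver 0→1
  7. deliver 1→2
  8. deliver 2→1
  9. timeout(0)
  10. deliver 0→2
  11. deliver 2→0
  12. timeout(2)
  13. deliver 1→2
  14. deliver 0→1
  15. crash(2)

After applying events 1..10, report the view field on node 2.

after 1 — timeout(1): n1:prim/v1/[-]
after 2 — deliver 1→0: n0:back/v1/[-]
after 3 — deliver 1→2: n2:back/v1/[-]
after 4 — propose(1,'x'): ·
after 5 — deliver 1→0: n0:back/v1/[x]
after 6 — deliver 0→1: n1:prim/v1/[x]
after 7 — deliver 1→2: n2:back/v1/[x]
after 8 — deliver 2→1: ·
after 9 — timeout(0): n0:back/v2/[x]
after 10 — deliver 0→2: n2:prim/v2/[x]

2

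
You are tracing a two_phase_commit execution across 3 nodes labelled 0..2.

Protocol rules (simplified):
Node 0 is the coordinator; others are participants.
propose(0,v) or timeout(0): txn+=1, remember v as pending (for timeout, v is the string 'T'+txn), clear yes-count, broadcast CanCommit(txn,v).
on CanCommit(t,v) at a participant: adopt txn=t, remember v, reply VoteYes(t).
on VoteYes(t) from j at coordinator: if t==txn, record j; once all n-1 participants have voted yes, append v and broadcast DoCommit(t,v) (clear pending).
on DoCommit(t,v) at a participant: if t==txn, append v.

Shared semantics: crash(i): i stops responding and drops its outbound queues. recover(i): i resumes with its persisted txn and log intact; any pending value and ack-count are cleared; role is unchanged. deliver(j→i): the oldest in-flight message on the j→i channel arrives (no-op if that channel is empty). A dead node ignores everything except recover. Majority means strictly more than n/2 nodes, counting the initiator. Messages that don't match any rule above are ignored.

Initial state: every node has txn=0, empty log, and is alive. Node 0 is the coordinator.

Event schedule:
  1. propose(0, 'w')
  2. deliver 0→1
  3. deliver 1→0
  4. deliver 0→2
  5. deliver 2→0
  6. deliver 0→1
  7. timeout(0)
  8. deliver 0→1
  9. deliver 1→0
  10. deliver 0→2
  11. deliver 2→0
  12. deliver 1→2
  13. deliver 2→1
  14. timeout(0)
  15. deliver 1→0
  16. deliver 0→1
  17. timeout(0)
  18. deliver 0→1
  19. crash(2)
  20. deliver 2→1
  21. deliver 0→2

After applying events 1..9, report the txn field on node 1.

after 1 — propose(0,'w'): n0:coor/t1/[-]
after 2 — deliver 0→1: n1:part/t1/[-]
after 3 — deliver 1→0: ·
after 4 — deliver 0→2: n2:part/t1/[-]
after 5 — deliver 2→0: n0:coor/t1/[w]
after 6 — deliver 0→1: n1:part/t1/[w]
after 7 — timeout(0): n0:coor/t2/[w]
after 8 — deliver 0→1: n1:part/t2/[w]
after 9 — deliver 1→0: ·

2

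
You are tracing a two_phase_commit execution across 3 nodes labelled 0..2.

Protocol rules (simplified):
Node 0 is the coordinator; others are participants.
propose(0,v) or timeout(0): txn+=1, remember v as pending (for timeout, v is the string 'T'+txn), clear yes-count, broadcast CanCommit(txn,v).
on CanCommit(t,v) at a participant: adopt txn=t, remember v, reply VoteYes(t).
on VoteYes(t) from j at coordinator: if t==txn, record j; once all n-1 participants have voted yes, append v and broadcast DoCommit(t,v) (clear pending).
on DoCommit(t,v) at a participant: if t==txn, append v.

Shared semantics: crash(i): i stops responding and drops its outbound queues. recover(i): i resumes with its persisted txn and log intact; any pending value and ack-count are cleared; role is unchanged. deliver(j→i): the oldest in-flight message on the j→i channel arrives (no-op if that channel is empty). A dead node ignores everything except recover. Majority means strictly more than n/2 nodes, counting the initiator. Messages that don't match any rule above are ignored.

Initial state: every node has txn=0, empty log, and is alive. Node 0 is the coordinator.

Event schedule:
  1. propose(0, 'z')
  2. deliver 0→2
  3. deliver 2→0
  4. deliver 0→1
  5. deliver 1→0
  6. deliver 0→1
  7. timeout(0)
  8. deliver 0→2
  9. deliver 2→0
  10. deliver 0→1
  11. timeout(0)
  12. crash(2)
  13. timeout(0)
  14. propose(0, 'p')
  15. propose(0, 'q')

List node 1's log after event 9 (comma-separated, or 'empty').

z

e1 propose(0,'z'): 0[coor,t=1,-]
e2 deliver 0→2: 2[part,t=1,-]
e3 deliver 2→0: ·
e4 deliver 0→1: 1[part,t=1,-]
e5 deliver 1→0: 0[coor,t=1,z]
e6 deliver 0→1: 1[part,t=1,z]
e7 timeout(0): 0[coor,t=2,z]
e8 deliver 0→2: 2[part,t=1,z]
e9 deliver 2→0: ·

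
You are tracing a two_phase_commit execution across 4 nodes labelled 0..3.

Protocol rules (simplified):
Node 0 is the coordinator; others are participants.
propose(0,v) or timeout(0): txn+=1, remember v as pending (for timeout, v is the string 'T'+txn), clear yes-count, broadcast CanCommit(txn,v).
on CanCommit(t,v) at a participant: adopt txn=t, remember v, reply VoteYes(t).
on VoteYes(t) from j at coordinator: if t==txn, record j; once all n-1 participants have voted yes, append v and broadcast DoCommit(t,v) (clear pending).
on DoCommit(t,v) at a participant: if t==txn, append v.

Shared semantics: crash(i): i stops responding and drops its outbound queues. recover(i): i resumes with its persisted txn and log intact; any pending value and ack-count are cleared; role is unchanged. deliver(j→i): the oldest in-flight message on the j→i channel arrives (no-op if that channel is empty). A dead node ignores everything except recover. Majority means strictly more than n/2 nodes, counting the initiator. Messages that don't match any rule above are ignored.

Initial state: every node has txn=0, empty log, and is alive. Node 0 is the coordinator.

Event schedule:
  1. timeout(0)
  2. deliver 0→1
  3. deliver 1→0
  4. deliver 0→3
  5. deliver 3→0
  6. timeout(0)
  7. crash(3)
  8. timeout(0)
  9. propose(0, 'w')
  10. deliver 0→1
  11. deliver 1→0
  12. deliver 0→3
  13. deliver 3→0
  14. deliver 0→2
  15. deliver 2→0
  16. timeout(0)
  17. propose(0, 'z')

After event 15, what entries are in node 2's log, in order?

empty

step 1 timeout(0): 0={coor,t=1,log=-}
step 2 deliver 0→1: 1={part,t=1,log=-}
step 3 deliver 1→0: —
step 4 deliver 0→3: 3={part,t=1,log=-}
step 5 deliver 3→0: —
step 6 timeout(0): 0={coor,t=2,log=-}
step 7 crash(3): 3={✗part,t=1,log=-}
step 8 timeout(0): 0={coor,t=3,log=-}
step 9 propose(0,'w'): 0={coor,t=4,log=-}
step 10 deliver 0→1: 1={part,t=2,log=-}
step 11 deliver 1→0: —
step 12 deliver 0→3: —
step 13 deliver 3→0: —
step 14 deliver 0→2: 2={part,t=1,log=-}
step 15 deliver 2→0: —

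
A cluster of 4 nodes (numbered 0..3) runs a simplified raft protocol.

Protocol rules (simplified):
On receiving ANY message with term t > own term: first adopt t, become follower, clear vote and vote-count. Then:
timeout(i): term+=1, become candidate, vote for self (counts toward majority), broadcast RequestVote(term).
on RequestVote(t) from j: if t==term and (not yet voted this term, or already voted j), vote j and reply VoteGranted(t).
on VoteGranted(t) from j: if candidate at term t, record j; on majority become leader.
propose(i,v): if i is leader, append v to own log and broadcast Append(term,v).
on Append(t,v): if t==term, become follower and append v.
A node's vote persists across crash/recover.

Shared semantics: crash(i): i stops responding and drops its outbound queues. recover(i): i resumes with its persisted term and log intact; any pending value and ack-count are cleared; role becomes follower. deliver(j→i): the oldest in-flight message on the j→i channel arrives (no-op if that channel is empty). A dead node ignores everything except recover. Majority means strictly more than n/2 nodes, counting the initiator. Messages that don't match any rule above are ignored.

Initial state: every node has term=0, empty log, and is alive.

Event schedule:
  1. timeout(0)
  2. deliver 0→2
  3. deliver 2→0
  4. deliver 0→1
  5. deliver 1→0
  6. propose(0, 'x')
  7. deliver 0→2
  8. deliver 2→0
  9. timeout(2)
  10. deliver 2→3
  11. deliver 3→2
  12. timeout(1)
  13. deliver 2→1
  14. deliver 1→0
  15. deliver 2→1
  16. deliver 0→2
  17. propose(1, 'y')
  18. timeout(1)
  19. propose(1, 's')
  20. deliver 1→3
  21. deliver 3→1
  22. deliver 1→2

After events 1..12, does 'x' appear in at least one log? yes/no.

yes

1. timeout(0):  <0:cand t1 ->
2. deliver 0→2:  <2:foll t1 ->
3. deliver 2→0:  nop
4. deliver 0→1:  <1:foll t1 ->
5. deliver 1→0:  <0:lead t1 ->
6. propose(0,'x'):  <0:lead t1 x>
7. deliver 0→2:  <2:foll t1 x>
8. deliver 2→0:  nop
9. timeout(2):  <2:cand t2 x>
10. deliver 2→3:  <3:foll t2 ->
11. deliver 3→2:  nop
12. timeout(1):  <1:cand t2 ->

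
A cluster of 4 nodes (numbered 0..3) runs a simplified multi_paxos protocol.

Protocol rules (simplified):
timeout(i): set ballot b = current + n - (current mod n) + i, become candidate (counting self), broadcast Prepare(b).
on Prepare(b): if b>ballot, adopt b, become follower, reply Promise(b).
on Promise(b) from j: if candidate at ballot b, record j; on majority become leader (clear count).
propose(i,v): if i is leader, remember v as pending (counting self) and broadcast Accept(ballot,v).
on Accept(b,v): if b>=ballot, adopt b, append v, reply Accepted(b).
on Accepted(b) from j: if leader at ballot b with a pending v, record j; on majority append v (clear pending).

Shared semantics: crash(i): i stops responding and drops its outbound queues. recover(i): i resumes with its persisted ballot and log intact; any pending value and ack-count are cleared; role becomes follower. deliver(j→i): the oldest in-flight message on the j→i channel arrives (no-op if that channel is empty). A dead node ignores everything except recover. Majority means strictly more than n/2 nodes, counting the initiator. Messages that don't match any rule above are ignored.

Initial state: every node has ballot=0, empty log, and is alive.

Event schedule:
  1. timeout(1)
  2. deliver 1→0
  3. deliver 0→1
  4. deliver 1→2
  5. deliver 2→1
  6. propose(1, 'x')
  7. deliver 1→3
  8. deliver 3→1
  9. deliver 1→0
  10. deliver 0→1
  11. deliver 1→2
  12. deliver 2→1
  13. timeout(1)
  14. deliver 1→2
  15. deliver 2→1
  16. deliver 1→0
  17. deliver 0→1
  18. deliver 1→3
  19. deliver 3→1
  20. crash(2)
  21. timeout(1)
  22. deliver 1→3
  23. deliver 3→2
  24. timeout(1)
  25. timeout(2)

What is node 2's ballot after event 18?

9

e1 timeout(1): 1[cand,b=5,-]
e2 deliver 1→0: 0[foll,b=5,-]
e3 deliver 0→1: ·
e4 deliver 1→2: 2[foll,b=5,-]
e5 deliver 2→1: 1[lead,b=5,-]
e6 propose(1,'x'): ·
e7 deliver 1→3: 3[foll,b=5,-]
e8 deliver 3→1: ·
e9 deliver 1→0: 0[foll,b=5,x]
e10 deliver 0→1: ·
e11 deliver 1→2: 2[foll,b=5,x]
e12 deliver 2→1: 1[lead,b=5,x]
e13 timeout(1): 1[cand,b=9,x]
e14 deliver 1→2: 2[foll,b=9,x]
e15 deliver 2→1: ·
e16 deliver 1→0: 0[foll,b=9,x]
e17 deliver 0→1: 1[lead,b=9,x]
e18 deliver 1→3: 3[foll,b=5,x]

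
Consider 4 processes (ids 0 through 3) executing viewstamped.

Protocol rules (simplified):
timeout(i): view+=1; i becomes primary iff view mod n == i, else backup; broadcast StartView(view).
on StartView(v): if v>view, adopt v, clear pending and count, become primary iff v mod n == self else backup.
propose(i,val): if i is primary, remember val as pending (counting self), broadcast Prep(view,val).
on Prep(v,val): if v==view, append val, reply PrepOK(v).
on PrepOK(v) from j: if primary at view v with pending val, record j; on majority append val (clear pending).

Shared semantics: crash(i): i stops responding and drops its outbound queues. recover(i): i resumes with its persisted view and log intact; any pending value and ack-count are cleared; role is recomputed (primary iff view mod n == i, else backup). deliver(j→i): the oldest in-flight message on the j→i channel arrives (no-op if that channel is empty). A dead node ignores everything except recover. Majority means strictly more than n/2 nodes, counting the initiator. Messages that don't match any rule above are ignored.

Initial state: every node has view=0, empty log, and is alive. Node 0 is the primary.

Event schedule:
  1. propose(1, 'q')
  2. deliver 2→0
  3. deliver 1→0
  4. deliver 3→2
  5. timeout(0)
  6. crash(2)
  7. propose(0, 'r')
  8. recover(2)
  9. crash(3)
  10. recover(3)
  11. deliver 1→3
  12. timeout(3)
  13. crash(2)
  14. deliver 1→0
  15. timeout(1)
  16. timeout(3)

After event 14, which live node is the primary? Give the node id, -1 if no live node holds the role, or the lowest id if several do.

-1

[1] propose(1,'q') → ∅
[2] deliver 2→0 → ∅
[3] deliver 1→0 → ∅
[4] deliver 3→2 → ∅
[5] timeout(0) → N0(back v1 [-])
[6] crash(2) → N2(✗back v0 [-])
[7] propose(0,'r') → ∅
[8] recover(2) → N2(back v0 [-])
[9] crash(3) → N3(✗back v0 [-])
[10] recover(3) → N3(back v0 [-])
[11] deliver 1→3 → ∅
[12] timeout(3) → N3(back v1 [-])
[13] crash(2) → N2(✗back v0 [-])
[14] deliver 1→0 → ∅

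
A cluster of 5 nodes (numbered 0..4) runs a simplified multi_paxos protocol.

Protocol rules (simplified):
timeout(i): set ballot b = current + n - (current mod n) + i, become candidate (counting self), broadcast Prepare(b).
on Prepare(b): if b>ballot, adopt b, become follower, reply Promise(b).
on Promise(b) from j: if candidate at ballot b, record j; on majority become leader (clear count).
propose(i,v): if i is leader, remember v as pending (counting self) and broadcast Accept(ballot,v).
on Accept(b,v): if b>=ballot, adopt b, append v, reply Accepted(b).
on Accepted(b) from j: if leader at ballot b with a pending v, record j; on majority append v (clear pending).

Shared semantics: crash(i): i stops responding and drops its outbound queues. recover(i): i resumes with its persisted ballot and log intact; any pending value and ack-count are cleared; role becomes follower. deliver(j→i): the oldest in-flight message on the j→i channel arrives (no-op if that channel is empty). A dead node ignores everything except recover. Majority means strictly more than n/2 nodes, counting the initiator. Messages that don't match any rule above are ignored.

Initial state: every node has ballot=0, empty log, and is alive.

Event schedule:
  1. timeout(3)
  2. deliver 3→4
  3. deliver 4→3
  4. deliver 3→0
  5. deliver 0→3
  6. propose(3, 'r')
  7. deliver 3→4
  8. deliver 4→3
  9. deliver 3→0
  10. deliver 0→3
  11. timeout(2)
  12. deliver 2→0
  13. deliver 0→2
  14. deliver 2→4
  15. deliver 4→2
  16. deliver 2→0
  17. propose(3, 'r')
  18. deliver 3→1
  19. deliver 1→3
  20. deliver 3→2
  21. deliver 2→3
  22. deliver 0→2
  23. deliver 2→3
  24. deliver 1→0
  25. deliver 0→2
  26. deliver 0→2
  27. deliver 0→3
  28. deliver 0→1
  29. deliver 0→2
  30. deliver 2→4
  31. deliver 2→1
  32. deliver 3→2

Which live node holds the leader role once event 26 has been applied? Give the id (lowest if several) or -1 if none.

e1 timeout(3): 3[cand,b=8,-]
e2 deliver 3→4: 4[foll,b=8,-]
e3 deliver 4→3: ·
e4 deliver 3→0: 0[foll,b=8,-]
e5 deliver 0→3: 3[lead,b=8,-]
e6 propose(3,'r'): ·
e7 deliver 3→4: 4[foll,b=8,r]
e8 deliver 4→3: ·
e9 deliver 3→0: 0[foll,b=8,r]
e10 deliver 0→3: 3[lead,b=8,r]
e11 timeout(2): 2[cand,b=7,-]
e12 deliver 2→0: ·
e13 deliver 0→2: ·
e14 deliver 2→4: ·
e15 deliver 4→2: ·
e16 deliver 2→0: ·
e17 propose(3,'r'): ·
e18 deliver 3→1: 1[foll,b=8,-]
e19 deliver 1→3: ·
e20 deliver 3→2: 2[foll,b=8,-]
e21 deliver 2→3: ·
e22 deliver 0→2: ·
e23 deliver 2→3: ·
e24 deliver 1→0: ·
e25 deliver 0→2: ·
e26 deliver 0→2: ·

3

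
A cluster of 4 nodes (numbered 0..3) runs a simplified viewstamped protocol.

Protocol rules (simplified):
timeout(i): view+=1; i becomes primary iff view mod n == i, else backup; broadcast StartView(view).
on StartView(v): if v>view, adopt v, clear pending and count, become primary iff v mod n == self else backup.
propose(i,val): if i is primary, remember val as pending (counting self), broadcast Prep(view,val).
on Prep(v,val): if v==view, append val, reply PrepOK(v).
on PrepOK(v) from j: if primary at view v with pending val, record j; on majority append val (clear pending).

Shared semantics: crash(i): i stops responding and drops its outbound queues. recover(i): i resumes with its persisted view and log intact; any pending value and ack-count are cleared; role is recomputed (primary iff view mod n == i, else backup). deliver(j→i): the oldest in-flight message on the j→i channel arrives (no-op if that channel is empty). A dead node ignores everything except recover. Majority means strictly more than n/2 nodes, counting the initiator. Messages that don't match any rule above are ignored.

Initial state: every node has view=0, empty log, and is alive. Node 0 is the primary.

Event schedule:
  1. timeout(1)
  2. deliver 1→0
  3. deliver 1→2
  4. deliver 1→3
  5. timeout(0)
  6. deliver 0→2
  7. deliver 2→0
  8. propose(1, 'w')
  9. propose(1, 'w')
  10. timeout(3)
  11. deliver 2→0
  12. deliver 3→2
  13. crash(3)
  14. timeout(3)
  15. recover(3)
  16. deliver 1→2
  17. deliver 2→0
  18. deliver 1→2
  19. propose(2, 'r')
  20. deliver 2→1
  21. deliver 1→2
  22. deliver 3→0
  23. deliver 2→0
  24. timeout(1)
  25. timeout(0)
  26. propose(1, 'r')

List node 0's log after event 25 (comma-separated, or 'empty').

after 1 — timeout(1): n1:prim/v1/[-]
after 2 — deliver 1→0: n0:back/v1/[-]
after 3 — deliver 1→2: n2:back/v1/[-]
after 4 — deliver 1→3: n3:back/v1/[-]
after 5 — timeout(0): n0:back/v2/[-]
after 6 — deliver 0→2: n2:prim/v2/[-]
after 7 — deliver 2→0: ·
after 8 — propose(1,'w'): ·
after 9 — propose(1,'w'): ·
after 10 — timeout(3): n3:back/v2/[-]
after 11 — deliver 2→0: ·
after 12 — deliver 3→2: ·
after 13 — crash(3): n3:✗back/v2/[-]
after 14 — timeout(3): ·
after 15 — recover(3): n3:back/v2/[-]
after 16 — deliver 1→2: ·
after 17 — deliver 2→0: ·
after 18 — deliver 1→2: ·
after 19 — propose(2,'r'): ·
after 20 — deliver 2→1: ·
after 21 — deliver 1→2: ·
after 22 — deliver 3→0: ·
after 23 — deliver 2→0: n0:back/v2/[r]
after 24 — timeout(1): n1:back/v2/[-]
after 25 — timeout(0): n0:back/v3/[r]

r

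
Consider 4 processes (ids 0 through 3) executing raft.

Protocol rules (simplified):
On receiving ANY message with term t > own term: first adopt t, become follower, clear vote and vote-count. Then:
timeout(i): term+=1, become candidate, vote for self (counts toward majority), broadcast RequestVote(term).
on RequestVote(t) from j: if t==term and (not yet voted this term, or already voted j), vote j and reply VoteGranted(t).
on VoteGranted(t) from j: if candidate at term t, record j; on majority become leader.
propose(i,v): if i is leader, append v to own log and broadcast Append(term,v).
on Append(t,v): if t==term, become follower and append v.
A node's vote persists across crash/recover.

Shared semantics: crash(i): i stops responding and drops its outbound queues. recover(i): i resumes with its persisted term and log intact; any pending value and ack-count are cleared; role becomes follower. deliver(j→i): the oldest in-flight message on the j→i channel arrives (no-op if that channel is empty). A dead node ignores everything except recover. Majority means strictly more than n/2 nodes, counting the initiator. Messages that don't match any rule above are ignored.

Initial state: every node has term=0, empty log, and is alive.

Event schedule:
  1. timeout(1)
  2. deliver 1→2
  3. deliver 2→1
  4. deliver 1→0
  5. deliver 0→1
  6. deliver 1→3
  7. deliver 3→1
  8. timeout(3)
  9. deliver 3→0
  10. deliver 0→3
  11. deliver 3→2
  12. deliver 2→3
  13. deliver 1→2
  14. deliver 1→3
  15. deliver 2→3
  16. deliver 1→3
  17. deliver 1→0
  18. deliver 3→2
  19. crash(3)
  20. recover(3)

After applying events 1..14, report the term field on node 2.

[1] timeout(1) → N1(cand t1 [-])
[2] deliver 1→2 → N2(foll t1 [-])
[3] deliver 2→1 → ∅
[4] deliver 1→0 → N0(foll t1 [-])
[5] deliver 0→1 → N1(lead t1 [-])
[6] deliver 1→3 → N3(foll t1 [-])
[7] deliver 3→1 → ∅
[8] timeout(3) → N3(cand t2 [-])
[9] deliver 3→0 → N0(foll t2 [-])
[10] deliver 0→3 → ∅
[11] deliver 3→2 → N2(foll t2 [-])
[12] deliver 2→3 → N3(lead t2 [-])
[13] deliver 1→2 → ∅
[14] deliver 1→3 → ∅

2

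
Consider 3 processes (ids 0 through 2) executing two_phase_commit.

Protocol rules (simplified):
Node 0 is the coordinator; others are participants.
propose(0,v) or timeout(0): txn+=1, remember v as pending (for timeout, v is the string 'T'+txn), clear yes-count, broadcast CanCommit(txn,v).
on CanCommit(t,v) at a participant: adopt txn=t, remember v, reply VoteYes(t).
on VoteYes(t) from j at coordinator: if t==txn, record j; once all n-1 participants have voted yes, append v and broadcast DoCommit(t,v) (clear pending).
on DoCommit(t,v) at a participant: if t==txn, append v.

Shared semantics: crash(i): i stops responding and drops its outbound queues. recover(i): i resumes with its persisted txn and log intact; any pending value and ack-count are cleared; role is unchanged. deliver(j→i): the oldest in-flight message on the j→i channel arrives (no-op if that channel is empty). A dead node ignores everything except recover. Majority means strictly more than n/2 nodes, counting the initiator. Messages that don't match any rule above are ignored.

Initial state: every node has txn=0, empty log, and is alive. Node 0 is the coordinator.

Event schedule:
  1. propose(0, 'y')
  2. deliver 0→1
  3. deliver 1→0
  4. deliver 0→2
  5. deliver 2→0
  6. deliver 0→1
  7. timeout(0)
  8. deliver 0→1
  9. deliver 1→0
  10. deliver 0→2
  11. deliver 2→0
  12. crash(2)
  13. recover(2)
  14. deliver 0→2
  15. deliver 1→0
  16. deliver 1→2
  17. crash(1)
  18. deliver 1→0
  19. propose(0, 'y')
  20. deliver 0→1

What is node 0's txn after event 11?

2

[1] propose(0,'y') → N0(coor t1 [-])
[2] deliver 0→1 → N1(part t1 [-])
[3] deliver 1→0 → ∅
[4] deliver 0→2 → N2(part t1 [-])
[5] deliver 2→0 → N0(coor t1 [y])
[6] deliver 0→1 → N1(part t1 [y])
[7] timeout(0) → N0(coor t2 [y])
[8] deliver 0→1 → N1(part t2 [y])
[9] deliver 1→0 → ∅
[10] deliver 0→2 → N2(part t1 [y])
[11] deliver 2→0 → ∅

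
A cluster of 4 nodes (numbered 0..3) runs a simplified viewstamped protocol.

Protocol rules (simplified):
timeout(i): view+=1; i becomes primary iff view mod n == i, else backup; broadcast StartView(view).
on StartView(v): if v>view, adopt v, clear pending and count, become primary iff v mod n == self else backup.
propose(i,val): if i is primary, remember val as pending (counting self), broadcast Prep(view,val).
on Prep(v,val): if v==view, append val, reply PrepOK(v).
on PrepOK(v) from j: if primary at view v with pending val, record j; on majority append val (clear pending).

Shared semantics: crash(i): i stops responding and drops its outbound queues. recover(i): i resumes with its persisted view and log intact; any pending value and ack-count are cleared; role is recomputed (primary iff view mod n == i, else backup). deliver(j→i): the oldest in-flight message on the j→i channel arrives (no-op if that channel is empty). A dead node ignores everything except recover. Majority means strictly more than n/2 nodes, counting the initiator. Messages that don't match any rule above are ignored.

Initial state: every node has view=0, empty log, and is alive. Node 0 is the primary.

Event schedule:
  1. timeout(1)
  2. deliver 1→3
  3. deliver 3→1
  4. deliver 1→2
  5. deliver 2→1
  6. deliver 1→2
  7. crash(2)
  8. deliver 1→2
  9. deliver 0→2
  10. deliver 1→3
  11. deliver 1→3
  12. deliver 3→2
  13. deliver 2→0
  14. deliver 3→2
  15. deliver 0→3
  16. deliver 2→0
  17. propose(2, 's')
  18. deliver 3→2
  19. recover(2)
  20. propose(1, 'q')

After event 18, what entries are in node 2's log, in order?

empty

step 1 timeout(1): 1={prim,v=1,log=-}
step 2 deliver 1→3: 3={back,v=1,log=-}
step 3 deliver 3→1: —
step 4 deliver 1→2: 2={back,v=1,log=-}
step 5 deliver 2→1: —
step 6 deliver 1→2: —
step 7 crash(2): 2={✗back,v=1,log=-}
step 8 deliver 1→2: —
step 9 deliver 0→2: —
step 10 deliver 1→3: —
step 11 deliver 1→3: —
step 12 deliver 3→2: —
step 13 deliver 2→0: —
step 14 deliver 3→2: —
step 15 deliver 0→3: —
step 16 deliver 2→0: —
step 17 propose(2,'s'): —
step 18 deliver 3→2: —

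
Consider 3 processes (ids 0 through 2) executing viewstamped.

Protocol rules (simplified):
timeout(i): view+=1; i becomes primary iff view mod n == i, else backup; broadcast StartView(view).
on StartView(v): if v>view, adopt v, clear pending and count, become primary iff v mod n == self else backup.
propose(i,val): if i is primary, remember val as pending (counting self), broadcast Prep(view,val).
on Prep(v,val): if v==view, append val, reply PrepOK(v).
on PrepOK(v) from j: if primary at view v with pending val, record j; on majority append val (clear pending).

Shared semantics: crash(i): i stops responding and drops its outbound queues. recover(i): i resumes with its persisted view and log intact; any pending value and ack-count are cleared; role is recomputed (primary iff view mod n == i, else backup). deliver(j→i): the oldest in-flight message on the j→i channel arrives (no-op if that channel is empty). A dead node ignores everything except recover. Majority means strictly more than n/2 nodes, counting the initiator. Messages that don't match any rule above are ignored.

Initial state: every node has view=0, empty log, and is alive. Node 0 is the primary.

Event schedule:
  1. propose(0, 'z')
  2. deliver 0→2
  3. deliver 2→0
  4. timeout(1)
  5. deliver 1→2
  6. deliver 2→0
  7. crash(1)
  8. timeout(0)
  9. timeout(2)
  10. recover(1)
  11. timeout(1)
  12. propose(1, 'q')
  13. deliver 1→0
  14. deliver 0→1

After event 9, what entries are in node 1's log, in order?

empty

after 1 — propose(0,'z'): ·
after 2 — deliver 0→2: n2:back/v0/[z]
after 3 — deliver 2→0: n0:prim/v0/[z]
after 4 — timeout(1): n1:prim/v1/[-]
after 5 — deliver 1→2: n2:back/v1/[z]
after 6 — deliver 2→0: ·
after 7 — crash(1): n1:✗prim/v1/[-]
after 8 — timeout(0): n0:back/v1/[z]
after 9 — timeout(2): n2:prim/v2/[z]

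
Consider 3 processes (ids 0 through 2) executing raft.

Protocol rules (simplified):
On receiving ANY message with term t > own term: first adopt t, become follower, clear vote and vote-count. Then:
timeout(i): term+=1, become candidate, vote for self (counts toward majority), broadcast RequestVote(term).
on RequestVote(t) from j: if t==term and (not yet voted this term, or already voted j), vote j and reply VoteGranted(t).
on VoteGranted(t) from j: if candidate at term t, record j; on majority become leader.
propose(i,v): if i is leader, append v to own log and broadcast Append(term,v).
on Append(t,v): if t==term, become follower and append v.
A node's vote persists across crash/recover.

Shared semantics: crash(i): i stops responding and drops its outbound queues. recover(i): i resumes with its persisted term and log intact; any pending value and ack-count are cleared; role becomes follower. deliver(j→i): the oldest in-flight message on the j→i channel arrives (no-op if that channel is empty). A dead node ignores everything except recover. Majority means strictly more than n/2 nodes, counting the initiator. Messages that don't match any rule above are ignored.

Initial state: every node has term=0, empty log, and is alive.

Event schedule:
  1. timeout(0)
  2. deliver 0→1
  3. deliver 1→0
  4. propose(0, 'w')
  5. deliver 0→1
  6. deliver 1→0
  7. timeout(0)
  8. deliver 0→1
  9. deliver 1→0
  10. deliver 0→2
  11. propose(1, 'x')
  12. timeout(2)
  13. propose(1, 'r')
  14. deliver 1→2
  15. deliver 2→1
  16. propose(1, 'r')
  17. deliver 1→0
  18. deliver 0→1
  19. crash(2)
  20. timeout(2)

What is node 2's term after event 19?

1. timeout(0):  <0:cand t1 ->
2. deliver 0→1:  <1:foll t1 ->
3. deliver 1→0:  <0:lead t1 ->
4. propose(0,'w'):  <0:lead t1 w>
5. deliver 0→1:  <1:foll t1 w>
6. deliver 1→0:  nop
7. timeout(0):  <0:cand t2 w>
8. deliver 0→1:  <1:foll t2 w>
9. deliver 1→0:  <0:lead t2 w>
10. deliver 0→2:  <2:foll t1 ->
11. propose(1,'x'):  nop
12. timeout(2):  <2:cand t2 ->
13. propose(1,'r'):  nop
14. deliver 1→2:  nop
15. deliver 2→1:  nop
16. propose(1,'r'):  nop
17. deliver 1→0:  nop
18. deliver 0→1:  nop
19. crash(2):  <2:✗cand t2 ->

2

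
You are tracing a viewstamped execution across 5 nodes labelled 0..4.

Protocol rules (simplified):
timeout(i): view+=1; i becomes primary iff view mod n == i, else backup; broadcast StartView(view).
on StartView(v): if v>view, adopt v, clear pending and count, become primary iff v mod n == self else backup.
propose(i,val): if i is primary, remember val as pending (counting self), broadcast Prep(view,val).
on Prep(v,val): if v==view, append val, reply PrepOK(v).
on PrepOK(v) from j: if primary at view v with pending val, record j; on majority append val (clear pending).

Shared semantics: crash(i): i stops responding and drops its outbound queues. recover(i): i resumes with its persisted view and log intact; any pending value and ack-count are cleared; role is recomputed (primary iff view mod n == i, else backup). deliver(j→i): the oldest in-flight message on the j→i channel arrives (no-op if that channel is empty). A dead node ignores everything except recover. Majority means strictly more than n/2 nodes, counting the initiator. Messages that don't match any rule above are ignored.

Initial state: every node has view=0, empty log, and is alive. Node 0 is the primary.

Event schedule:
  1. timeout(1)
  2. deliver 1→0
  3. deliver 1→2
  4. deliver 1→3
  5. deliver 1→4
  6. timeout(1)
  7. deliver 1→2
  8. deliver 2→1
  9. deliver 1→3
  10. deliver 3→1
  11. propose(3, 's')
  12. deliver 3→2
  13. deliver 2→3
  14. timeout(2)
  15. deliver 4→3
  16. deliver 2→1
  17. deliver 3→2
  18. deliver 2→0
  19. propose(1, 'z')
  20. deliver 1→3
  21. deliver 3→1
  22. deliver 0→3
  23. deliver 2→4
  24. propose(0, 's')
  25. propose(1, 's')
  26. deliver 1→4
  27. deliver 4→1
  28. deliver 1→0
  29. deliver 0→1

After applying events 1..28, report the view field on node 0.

1. timeout(1):  <1:prim v1 ->
2. deliver 1→0:  <0:back v1 ->
3. deliver 1→2:  <2:back v1 ->
4. deliver 1→3:  <3:back v1 ->
5. deliver 1→4:  <4:back v1 ->
6. timeout(1):  <1:back v2 ->
7. deliver 1→2:  <2:prim v2 ->
8. deliver 2→1:  nop
9. deliver 1→3:  <3:back v2 ->
10. deliver 3→1:  nop
11. propose(3,'s'):  nop
12. deliver 3→2:  nop
13. deliver 2→3:  nop
14. timeout(2):  <2:back v3 ->
15. deliver 4→3:  nop
16. deliver 2→1:  <1:back v3 ->
17. deliver 3→2:  nop
18. deliver 2→0:  <0:back v3 ->
19. propose(1,'z'):  nop
20. deliver 1→3:  nop
21. deliver 3→1:  nop
22. deliver 0→3:  nop
23. deliver 2→4:  <4:back v3 ->
24. propose(0,'s'):  nop
25. propose(1,'s'):  nop
26. deliver 1→4:  nop
27. deliver 4→1:  nop
28. deliver 1→0:  nop

3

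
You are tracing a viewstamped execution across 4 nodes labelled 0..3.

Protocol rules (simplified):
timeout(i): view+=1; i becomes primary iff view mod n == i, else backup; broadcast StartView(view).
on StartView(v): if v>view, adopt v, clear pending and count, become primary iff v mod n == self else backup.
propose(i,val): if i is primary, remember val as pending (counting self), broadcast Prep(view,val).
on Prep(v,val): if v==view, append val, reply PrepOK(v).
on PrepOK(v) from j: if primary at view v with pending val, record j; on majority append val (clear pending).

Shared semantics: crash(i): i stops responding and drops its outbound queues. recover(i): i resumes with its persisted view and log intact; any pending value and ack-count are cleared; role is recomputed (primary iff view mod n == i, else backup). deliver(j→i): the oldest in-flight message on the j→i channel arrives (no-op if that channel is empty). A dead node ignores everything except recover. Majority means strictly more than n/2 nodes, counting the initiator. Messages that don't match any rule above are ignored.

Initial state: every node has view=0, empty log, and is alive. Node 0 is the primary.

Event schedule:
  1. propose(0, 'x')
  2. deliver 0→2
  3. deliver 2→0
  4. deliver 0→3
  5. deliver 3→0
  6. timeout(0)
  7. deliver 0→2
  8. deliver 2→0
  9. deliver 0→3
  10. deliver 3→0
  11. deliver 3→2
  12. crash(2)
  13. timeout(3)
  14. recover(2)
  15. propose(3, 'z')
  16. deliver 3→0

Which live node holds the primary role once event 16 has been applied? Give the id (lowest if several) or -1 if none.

[1] propose(0,'x') → ∅
[2] deliver 0→2 → N2(back v0 [x])
[3] deliver 2→0 → ∅
[4] deliver 0→3 → N3(back v0 [x])
[5] deliver 3→0 → N0(prim v0 [x])
[6] timeout(0) → N0(back v1 [x])
[7] deliver 0→2 → N2(back v1 [x])
[8] deliver 2→0 → ∅
[9] deliver 0→3 → N3(back v1 [x])
[10] deliver 3→0 → ∅
[11] deliver 3→2 → ∅
[12] crash(2) → N2(✗back v1 [x])
[13] timeout(3) → N3(back v2 [x])
[14] recover(2) → N2(back v1 [x])
[15] propose(3,'z') → ∅
[16] deliver 3→0 → N0(back v2 [x])

-1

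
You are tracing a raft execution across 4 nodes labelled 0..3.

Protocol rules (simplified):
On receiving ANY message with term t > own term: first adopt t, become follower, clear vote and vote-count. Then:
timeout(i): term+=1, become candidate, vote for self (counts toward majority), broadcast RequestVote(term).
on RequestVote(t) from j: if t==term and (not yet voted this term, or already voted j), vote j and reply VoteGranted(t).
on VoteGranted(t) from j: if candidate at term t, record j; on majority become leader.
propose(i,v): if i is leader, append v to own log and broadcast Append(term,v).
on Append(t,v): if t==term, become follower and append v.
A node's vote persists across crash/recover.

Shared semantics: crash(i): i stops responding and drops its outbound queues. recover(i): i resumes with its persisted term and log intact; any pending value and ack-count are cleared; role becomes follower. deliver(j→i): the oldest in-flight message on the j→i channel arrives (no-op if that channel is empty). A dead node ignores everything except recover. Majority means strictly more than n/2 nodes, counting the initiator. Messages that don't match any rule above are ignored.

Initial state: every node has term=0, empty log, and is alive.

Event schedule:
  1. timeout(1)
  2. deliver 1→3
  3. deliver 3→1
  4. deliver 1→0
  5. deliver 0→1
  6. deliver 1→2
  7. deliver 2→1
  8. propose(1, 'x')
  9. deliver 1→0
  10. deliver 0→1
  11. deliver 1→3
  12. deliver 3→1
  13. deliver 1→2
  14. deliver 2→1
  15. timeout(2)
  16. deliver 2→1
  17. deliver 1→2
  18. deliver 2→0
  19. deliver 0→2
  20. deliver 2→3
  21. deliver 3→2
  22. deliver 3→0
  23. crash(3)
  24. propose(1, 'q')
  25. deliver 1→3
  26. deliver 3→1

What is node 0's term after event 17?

1

1. timeout(1):  <1:cand t1 ->
2. deliver 1→3:  <3:foll t1 ->
3. deliver 3→1:  nop
4. deliver 1→0:  <0:foll t1 ->
5. deliver 0→1:  <1:lead t1 ->
6. deliver 1→2:  <2:foll t1 ->
7. deliver 2→1:  nop
8. propose(1,'x'):  <1:lead t1 x>
9. deliver 1→0:  <0:foll t1 x>
10. deliver 0→1:  nop
11. deliver 1→3:  <3:foll t1 x>
12. deliver 3→1:  nop
13. deliver 1→2:  <2:foll t1 x>
14. deliver 2→1:  nop
15. timeout(2):  <2:cand t2 x>
16. deliver 2→1:  <1:foll t2 x>
17. deliver 1→2:  nop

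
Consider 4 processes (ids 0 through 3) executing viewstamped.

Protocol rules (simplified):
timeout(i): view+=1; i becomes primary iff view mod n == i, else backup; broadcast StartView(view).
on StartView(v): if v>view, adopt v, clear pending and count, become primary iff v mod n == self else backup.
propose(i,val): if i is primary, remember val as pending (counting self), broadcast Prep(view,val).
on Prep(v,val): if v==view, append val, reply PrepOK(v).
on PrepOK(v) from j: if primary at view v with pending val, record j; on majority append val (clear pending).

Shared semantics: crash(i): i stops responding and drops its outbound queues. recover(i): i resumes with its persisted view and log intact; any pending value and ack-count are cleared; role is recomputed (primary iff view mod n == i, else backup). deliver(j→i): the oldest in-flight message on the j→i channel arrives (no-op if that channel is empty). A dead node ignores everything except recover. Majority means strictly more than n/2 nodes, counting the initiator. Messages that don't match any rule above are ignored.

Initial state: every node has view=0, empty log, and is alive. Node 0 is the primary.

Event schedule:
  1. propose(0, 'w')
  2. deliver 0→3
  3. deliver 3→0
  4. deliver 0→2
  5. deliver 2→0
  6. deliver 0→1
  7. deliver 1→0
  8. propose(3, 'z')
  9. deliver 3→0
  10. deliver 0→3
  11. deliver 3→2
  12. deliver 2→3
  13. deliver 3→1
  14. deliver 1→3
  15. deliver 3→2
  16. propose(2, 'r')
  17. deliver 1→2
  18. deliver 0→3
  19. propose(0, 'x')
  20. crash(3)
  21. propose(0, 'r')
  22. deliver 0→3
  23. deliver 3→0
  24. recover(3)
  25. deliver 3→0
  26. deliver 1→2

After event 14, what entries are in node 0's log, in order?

after 1 — propose(0,'w'): ·
after 2 — deliver 0→3: n3:back/v0/[w]
after 3 — deliver 3→0: ·
after 4 — deliver 0→2: n2:back/v0/[w]
after 5 — deliver 2→0: n0:prim/v0/[w]
after 6 — deliver 0→1: n1:back/v0/[w]
after 7 — deliver 1→0: ·
after 8 — propose(3,'z'): ·
after 9 — deliver 3→0: ·
after 10 — deliver 0→3: ·
after 11 — deliver 3→2: ·
after 12 — deliver 2→3: ·
after 13 — deliver 3→1: ·
after 14 — deliver 1→3: ·

w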